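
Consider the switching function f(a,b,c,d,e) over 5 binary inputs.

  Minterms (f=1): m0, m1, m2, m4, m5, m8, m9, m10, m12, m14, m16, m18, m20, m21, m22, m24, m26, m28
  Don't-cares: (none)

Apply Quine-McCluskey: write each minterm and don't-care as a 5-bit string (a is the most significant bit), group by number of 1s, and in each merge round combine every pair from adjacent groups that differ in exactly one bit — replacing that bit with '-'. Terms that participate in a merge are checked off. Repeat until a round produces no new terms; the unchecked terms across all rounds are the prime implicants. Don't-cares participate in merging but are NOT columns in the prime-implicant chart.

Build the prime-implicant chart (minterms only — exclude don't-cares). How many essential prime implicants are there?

Round 0: 00000✓ 00001✓ 00010✓ 00100✓ 00101✓ 01000✓ 01001✓ 01010✓ 01100✓ 01110✓ 10000✓ 10010✓ 10100✓ 10101✓ 10110✓ 11000✓ 11010✓ 11100✓
Round 1: -0000✓ -0010✓ -0100✓ -0101✓ -1000✓ -1010✓ -1100✓ 0-000✓ 0-001✓ 0-010✓ 0-100✓ 00-00✓ 00-01✓ 000-0✓ 0000-✓ 0010-✓ 01-00✓ 01-10✓ 010-0✓ 0100-✓ 011-0✓ 1-000✓ 1-010✓ 1-100✓ 10-00✓ 10-10✓ 100-0✓ 101-0✓ 1010-✓ 11-00✓ 110-0✓
Round 2: --000✓ --010✓ --100✓ -0-00✓ -00-0✓ -010- -1-00✓ -10-0✓ 0--00✓ 0-0-0✓ 0-00- 00-0- 01--0 1--00✓ 1-0-0✓ 10--0
Round 3: ---00 --0-0
PIs = {---00, --0-0, -010-, 0-00-, 00-0-, 01--0, 10--0}
Coverage chart:
  m0: ---00,--0-0,0-00-,00-0-
  m1: 0-00-,00-0-
  m2: --0-0 ←essential
  m4: ---00,-010-,00-0-
  m5: -010-,00-0-
  m8: ---00,--0-0,0-00-,01--0
  m9: 0-00- ←essential
  m10: --0-0,01--0
  m12: ---00,01--0
  m14: 01--0 ←essential
  m16: ---00,--0-0,10--0
  m18: --0-0,10--0
  m20: ---00,-010-,10--0
  m21: -010- ←essential
  m22: 10--0 ←essential
  m24: ---00,--0-0
  m26: --0-0 ←essential
  m28: ---00 ←essential
Essential: ---00, --0-0, -010-, 0-00-, 01--0, 10--0

6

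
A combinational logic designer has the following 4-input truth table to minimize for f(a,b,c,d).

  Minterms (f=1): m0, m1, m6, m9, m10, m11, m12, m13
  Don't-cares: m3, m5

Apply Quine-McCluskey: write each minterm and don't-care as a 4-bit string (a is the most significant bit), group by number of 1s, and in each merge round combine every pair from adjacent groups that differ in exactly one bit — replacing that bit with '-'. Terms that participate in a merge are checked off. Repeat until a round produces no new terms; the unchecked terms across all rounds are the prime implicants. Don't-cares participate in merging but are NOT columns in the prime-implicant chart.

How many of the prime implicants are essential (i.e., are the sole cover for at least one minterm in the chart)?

4

Round 0: 0000✓ 0001✓ 0011✓ 0101✓ 0110 1001✓ 1010✓ 1011✓ 1100✓ 1101✓
Round 1: -001✓ -011✓ -101✓ 0-01✓ 00-1✓ 000- 1-01✓ 10-1✓ 101- 110-
Round 2: --01 -0-1
PIs = {--01, -0-1, 000-, 0110, 101-, 110-}
Coverage chart:
  m0: 000- ←essential
  m1: --01,-0-1,000-
  m6: 0110 ←essential
  m9: --01,-0-1
  m10: 101- ←essential
  m11: -0-1,101-
  m12: 110- ←essential
  m13: --01,110-
Essential: 000-, 0110, 101-, 110-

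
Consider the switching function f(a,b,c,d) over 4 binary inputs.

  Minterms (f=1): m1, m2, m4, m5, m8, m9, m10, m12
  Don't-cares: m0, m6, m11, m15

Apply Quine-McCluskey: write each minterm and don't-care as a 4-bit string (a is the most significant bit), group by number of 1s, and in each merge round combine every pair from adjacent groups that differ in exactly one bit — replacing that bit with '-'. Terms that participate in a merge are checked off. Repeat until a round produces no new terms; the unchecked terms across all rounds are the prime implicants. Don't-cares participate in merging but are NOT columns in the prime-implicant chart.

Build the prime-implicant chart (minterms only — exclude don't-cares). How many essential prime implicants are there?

size-2^0 implicants → 0000(✓)  0001(✓)  0010(✓)  0100(✓)  0101(✓)  0110(✓)  1000(✓)  1001(✓)  1010(✓)  1011(✓)  1100(✓)  1111(✓)
size-2^1 implicants → -000(✓)  -001(✓)  -010(✓)  -100(✓)  0-00(✓)  0-01(✓)  0-10(✓)  00-0(✓)  000-(✓)  01-0(✓)  010-(✓)  1-00(✓)  1-11  10-0(✓)  10-1(✓)  100-(✓)  101-(✓)
size-2^2 implicants → --00  -0-0  -00-  0--0  0-0-  10--
Unchecked terms (primes): --00, -0-0, -00-, 0--0, 0-0-, 1-11, 10--
Minterm coverage:
  m1 ⊆ -00-,0-0-
  m2 ⊆ -0-0,0--0
  m4 ⊆ --00,0--0,0-0-
  m5 ⊆ 0-0- [E]
  m8 ⊆ --00,-0-0,-00-,10--
  m9 ⊆ -00-,10--
  m10 ⊆ -0-0,10--
  m12 ⊆ --00 [E]
E = {--00, 0-0-}

2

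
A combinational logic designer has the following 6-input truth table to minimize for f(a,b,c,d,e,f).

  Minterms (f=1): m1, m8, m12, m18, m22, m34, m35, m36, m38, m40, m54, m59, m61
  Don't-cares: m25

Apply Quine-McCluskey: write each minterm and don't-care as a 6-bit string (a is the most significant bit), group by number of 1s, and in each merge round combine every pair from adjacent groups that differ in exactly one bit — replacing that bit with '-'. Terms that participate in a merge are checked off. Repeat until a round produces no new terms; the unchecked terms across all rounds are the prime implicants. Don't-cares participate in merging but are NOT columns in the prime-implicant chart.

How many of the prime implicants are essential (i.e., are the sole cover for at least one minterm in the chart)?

Round 0: 000001 001000✓ 001100✓ 010010✓ 010110✓ 011001 100010✓ 100011✓ 100100✓ 100110✓ 101000✓ 110110✓ 111011 111101
Round 1: -01000 -10110 001-00 010-10 1-0110 100-10 10001- 1001-0
PIs = {-01000, -10110, 000001, 001-00, 010-10, 011001, 1-0110, 100-10, 10001-, 1001-0, 111011, 111101}
Coverage chart:
  m1: 000001 ←essential
  m8: -01000,001-00
  m12: 001-00 ←essential
  m18: 010-10 ←essential
  m22: -10110,010-10
  m34: 100-10,10001-
  m35: 10001- ←essential
  m36: 1001-0 ←essential
  m38: 1-0110,100-10,1001-0
  m40: -01000 ←essential
  m54: -10110,1-0110
  m59: 111011 ←essential
  m61: 111101 ←essential
Essential: -01000, 000001, 001-00, 010-10, 10001-, 1001-0, 111011, 111101

8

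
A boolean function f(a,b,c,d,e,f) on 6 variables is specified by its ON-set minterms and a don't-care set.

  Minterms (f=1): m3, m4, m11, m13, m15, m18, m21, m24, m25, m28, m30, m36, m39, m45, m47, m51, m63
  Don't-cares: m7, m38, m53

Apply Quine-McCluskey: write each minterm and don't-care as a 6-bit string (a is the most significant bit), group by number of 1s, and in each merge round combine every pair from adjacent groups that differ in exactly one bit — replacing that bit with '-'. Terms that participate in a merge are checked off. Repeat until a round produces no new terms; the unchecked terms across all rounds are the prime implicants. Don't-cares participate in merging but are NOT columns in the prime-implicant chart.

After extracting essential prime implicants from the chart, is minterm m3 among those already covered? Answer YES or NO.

[col 0] 000011*, 000100*, 000111*, 001011*, 001101*, 001111*, 010010, 010101*, 011000*, 011001*, 011100*, 011110*, 100100*, 100110*, 100111*, 101101*, 101111*, 110011, 110101*, 111111*
[col 1] -00100, -00111*, -01101*, -01111*, -10101, 00-011*, 00-111*, 000-11*, 001-11*, 0011-1*, 011-00, 01100-, 0111-0, 1-1111, 10-111*, 1001-0, 10011-, 1011-1*
[col 2] -0-111, -011-1, 00--11
Prime implicants: -0-111, -00100, -011-1, -10101, 00--11, 010010, 011-00, 01100-, 0111-0, 1-1111, 1001-0, 10011-, 110011
PI chart (minterm → PIs covering it):
  3 | 00--11  (sole → essential)
  4 | -00100  (sole → essential)
  11 | 00--11  (sole → essential)
  13 | -011-1  (sole → essential)
  15 | -0-111,-011-1,00--11
  18 | 010010  (sole → essential)
  21 | -10101  (sole → essential)
  24 | 011-00,01100-
  25 | 01100-  (sole → essential)
  28 | 011-00,0111-0
  30 | 0111-0  (sole → essential)
  36 | -00100,1001-0
  39 | -0-111,10011-
  45 | -011-1  (sole → essential)
  47 | -0-111,-011-1,1-1111
  51 | 110011  (sole → essential)
  63 | 1-1111  (sole → essential)
Essential prime implicants: -00100, -011-1, -10101, 00--11, 010010, 01100-, 0111-0, 1-1111, 110011

YES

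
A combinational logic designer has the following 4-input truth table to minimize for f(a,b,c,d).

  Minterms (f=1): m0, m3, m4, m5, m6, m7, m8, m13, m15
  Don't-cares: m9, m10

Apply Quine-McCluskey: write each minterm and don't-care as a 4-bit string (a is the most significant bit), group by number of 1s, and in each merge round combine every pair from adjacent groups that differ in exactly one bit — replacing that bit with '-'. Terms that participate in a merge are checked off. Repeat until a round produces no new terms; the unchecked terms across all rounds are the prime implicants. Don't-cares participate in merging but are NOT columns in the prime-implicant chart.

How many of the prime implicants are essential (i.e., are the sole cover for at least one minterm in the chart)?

[col 0] 0000*, 0011*, 0100*, 0101*, 0110*, 0111*, 1000*, 1001*, 1010*, 1101*, 1111*
[col 1] -000, -101*, -111*, 0-00, 0-11, 01-0*, 01-1*, 010-*, 011-*, 1-01, 10-0, 100-, 11-1*
[col 2] -1-1, 01--
Prime implicants: -000, -1-1, 0-00, 0-11, 01--, 1-01, 10-0, 100-
PI chart (minterm → PIs covering it):
  0 | -000,0-00
  3 | 0-11  (sole → essential)
  4 | 0-00,01--
  5 | -1-1,01--
  6 | 01--  (sole → essential)
  7 | -1-1,0-11,01--
  8 | -000,10-0,100-
  13 | -1-1,1-01
  15 | -1-1  (sole → essential)
Essential prime implicants: -1-1, 0-11, 01--

3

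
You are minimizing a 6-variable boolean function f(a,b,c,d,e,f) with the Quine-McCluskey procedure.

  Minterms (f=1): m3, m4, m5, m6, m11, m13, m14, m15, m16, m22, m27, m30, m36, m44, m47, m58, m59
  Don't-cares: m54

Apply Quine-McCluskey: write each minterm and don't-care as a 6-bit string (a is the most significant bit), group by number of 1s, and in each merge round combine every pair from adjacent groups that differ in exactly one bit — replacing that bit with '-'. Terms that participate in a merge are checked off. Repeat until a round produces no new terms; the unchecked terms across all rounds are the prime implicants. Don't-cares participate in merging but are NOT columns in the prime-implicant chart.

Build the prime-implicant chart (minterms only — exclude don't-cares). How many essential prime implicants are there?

6

size-2^0 implicants → 000011(✓)  000100(✓)  000101(✓)  000110(✓)  001011(✓)  001101(✓)  001110(✓)  001111(✓)  010000  010110(✓)  011011(✓)  011110(✓)  100100(✓)  101100(✓)  101111(✓)  110110(✓)  111010(✓)  111011(✓)
size-2^1 implicants → -00100  -01111  -10110  -11011  0-0110(✓)  0-1011  0-1110(✓)  00-011  00-101  00-110(✓)  0001-0  00010-  001-11  0011-1  00111-  01-110(✓)  10-100  11101-
size-2^2 implicants → 0--110
Unchecked terms (primes): -00100, -01111, -10110, -11011, 0--110, 0-1011, 00-011, 00-101, 0001-0, 00010-, 001-11, 0011-1, 00111-, 010000, 10-100, 11101-
Minterm coverage:
  m3 ⊆ 00-011 [E]
  m4 ⊆ -00100,0001-0,00010-
  m5 ⊆ 00-101,00010-
  m6 ⊆ 0--110,0001-0
  m11 ⊆ 0-1011,00-011,001-11
  m13 ⊆ 00-101,0011-1
  m14 ⊆ 0--110,00111-
  m15 ⊆ -01111,001-11,0011-1,00111-
  m16 ⊆ 010000 [E]
  m22 ⊆ -10110,0--110
  m27 ⊆ -11011,0-1011
  m30 ⊆ 0--110 [E]
  m36 ⊆ -00100,10-100
  m44 ⊆ 10-100 [E]
  m47 ⊆ -01111 [E]
  m58 ⊆ 11101- [E]
  m59 ⊆ -11011,11101-
E = {-01111, 0--110, 00-011, 010000, 10-100, 11101-}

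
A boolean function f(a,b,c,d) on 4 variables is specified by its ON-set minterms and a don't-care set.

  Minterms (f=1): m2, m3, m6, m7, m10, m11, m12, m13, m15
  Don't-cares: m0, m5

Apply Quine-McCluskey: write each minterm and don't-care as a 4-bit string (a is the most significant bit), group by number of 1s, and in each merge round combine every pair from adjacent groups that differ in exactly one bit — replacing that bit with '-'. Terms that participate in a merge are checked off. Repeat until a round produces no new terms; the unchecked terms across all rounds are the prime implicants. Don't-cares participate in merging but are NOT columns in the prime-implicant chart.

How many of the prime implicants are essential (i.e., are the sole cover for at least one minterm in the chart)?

Round 0: 0000✓ 0010✓ 0011✓ 0101✓ 0110✓ 0111✓ 1010✓ 1011✓ 1100✓ 1101✓ 1111✓
Round 1: -010✓ -011✓ -101✓ -111✓ 0-10✓ 0-11✓ 00-0 001-✓ 01-1✓ 011-✓ 1-11✓ 101-✓ 11-1✓ 110-
Round 2: --11 -01- -1-1 0-1-
PIs = {--11, -01-, -1-1, 0-1-, 00-0, 110-}
Coverage chart:
  m2: -01-,0-1-,00-0
  m3: --11,-01-,0-1-
  m6: 0-1- ←essential
  m7: --11,-1-1,0-1-
  m10: -01- ←essential
  m11: --11,-01-
  m12: 110- ←essential
  m13: -1-1,110-
  m15: --11,-1-1
Essential: -01-, 0-1-, 110-

3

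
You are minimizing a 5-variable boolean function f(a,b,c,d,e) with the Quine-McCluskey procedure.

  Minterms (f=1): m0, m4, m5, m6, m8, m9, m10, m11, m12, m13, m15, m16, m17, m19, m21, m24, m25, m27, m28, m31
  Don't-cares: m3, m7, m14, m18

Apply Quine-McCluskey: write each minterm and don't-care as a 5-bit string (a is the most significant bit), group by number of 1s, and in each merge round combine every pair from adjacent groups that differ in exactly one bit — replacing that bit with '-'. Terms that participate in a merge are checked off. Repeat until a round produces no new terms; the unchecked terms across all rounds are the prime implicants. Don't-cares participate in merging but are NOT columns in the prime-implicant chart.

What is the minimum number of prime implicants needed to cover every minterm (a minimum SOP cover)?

[col 0] 00000*, 00011*, 00100*, 00101*, 00110*, 00111*, 01000*, 01001*, 01010*, 01011*, 01100*, 01101*, 01110*, 01111*, 10000*, 10001*, 10010*, 10011*, 10101*, 11000*, 11001*, 11011*, 11100*, 11111*
[col 1] -0000*, -0011*, -0101, -1000*, -1001*, -1011*, -1100*, -1111*, 0-000*, 0-011*, 0-100*, 0-101*, 0-110*, 0-111*, 00-00*, 00-11*, 001-0*, 001-1*, 0010-*, 0011-*, 01-00*, 01-01*, 01-10*, 01-11*, 010-0*, 010-1*, 0100-*, 0101-*, 011-0*, 011-1*, 0110-*, 0111-*, 1-000*, 1-001*, 1-011*, 10-01, 100-0*, 100-1*, 1000-*, 1001-*, 11-00*, 11-11*, 110-1*, 1100-*
[col 2] --000, --011, -1-00, -1-11, -10-1, -100-, 0--00, 0--11, 0-1-0*, 0-1-1*, 0-10-*, 0-11-*, 001--*, 01--0*, 01--1*, 01-0-*, 01-1-*, 010--*, 011--*, 1-0-1, 1-00-, 100--
[col 3] 0-1--, 01---
Prime implicants: --000, --011, -0101, -1-00, -1-11, -10-1, -100-, 0--00, 0--11, 0-1--, 01---, 1-0-1, 1-00-, 10-01, 100--
PI chart (minterm → PIs covering it):
  0 | --000,0--00
  4 | 0--00,0-1--
  5 | -0101,0-1--
  6 | 0-1--  (sole → essential)
  8 | --000,-1-00,-100-,0--00,01---
  9 | -10-1,-100-,01---
  10 | 01---  (sole → essential)
  11 | --011,-1-11,-10-1,0--11,01---
  12 | -1-00,0--00,0-1--,01---
  13 | 0-1--,01---
  15 | -1-11,0--11,0-1--,01---
  16 | --000,1-00-,100--
  17 | 1-0-1,1-00-,10-01,100--
  19 | --011,1-0-1,100--
  21 | -0101,10-01
  24 | --000,-1-00,-100-,1-00-
  25 | -10-1,-100-,1-0-1,1-00-
  27 | --011,-1-11,-10-1,1-0-1
  28 | -1-00  (sole → essential)
  31 | -1-11  (sole → essential)
Essential prime implicants: -1-00, -1-11, 0-1--, 01---
Petrick residual → --000, -0101, 1-0-1
Minimum SOP uses 7 PIs: c'd'e' + b'cd'e + bd'e' + bde + a'c + a'b + ac'e

7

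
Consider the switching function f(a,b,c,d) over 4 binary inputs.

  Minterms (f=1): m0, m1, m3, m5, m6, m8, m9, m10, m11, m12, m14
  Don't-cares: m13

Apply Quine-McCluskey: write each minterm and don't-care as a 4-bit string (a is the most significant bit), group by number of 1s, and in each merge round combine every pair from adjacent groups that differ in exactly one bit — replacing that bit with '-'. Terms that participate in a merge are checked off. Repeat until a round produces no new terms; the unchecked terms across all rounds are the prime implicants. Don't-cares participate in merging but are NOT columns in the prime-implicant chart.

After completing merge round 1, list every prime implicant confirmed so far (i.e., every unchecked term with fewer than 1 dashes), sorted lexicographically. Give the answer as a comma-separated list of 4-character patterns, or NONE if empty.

[col 0] 0000*, 0001*, 0011*, 0101*, 0110*, 1000*, 1001*, 1010*, 1011*, 1100*, 1101*, 1110*
[col 1] -000*, -001*, -011*, -101*, -110, 0-01*, 00-1*, 000-*, 1-00*, 1-01*, 1-10*, 10-0*, 10-1*, 100-*, 101-*, 11-0*, 110-*
[col 2] --01, -0-1, -00-, 1--0, 1-0-, 10--
Prime implicants: --01, -0-1, -00-, -110, 1--0, 1-0-, 10--

NONE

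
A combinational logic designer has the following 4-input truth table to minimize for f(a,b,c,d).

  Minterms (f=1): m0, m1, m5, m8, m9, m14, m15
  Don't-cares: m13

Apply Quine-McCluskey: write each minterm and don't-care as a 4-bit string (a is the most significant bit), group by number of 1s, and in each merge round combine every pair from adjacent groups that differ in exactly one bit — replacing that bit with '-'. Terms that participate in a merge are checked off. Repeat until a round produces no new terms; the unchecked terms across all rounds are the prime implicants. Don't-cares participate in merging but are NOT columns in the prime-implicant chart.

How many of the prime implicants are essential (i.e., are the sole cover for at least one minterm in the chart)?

size-2^0 implicants → 0000(✓)  0001(✓)  0101(✓)  1000(✓)  1001(✓)  1101(✓)  1110(✓)  1111(✓)
size-2^1 implicants → -000(✓)  -001(✓)  -101(✓)  0-01(✓)  000-(✓)  1-01(✓)  100-(✓)  11-1  111-
size-2^2 implicants → --01  -00-
Unchecked terms (primes): --01, -00-, 11-1, 111-
Minterm coverage:
  m0 ⊆ -00- [E]
  m1 ⊆ --01,-00-
  m5 ⊆ --01 [E]
  m8 ⊆ -00- [E]
  m9 ⊆ --01,-00-
  m14 ⊆ 111- [E]
  m15 ⊆ 11-1,111-
E = {--01, -00-, 111-}

3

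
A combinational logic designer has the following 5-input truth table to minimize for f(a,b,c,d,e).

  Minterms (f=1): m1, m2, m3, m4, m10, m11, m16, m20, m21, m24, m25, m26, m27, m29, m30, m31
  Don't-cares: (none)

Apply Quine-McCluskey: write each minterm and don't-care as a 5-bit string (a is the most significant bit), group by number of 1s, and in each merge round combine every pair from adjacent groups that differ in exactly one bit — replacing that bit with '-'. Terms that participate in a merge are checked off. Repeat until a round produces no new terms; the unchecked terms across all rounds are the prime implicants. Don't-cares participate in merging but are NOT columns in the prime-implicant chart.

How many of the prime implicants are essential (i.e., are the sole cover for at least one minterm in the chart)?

4

Round 0: 00001✓ 00010✓ 00011✓ 00100✓ 01010✓ 01011✓ 10000✓ 10100✓ 10101✓ 11000✓ 11001✓ 11010✓ 11011✓ 11101✓ 11110✓ 11111✓
Round 1: -0100 -1010✓ -1011✓ 0-010✓ 0-011✓ 000-1 0001-✓ 0101-✓ 1-000 1-101 10-00 1010- 11-01✓ 11-10✓ 11-11✓ 110-0✓ 110-1✓ 1100-✓ 1101-✓ 111-1✓ 1111-✓
Round 2: -101- 0-01- 11--1 11-1- 110--
PIs = {-0100, -101-, 0-01-, 000-1, 1-000, 1-101, 10-00, 1010-, 11--1, 11-1-, 110--}
Coverage chart:
  m1: 000-1 ←essential
  m2: 0-01- ←essential
  m3: 0-01-,000-1
  m4: -0100 ←essential
  m10: -101-,0-01-
  m11: -101-,0-01-
  m16: 1-000,10-00
  m20: -0100,10-00,1010-
  m21: 1-101,1010-
  m24: 1-000,110--
  m25: 11--1,110--
  m26: -101-,11-1-,110--
  m27: -101-,11--1,11-1-,110--
  m29: 1-101,11--1
  m30: 11-1- ←essential
  m31: 11--1,11-1-
Essential: -0100, 0-01-, 000-1, 11-1-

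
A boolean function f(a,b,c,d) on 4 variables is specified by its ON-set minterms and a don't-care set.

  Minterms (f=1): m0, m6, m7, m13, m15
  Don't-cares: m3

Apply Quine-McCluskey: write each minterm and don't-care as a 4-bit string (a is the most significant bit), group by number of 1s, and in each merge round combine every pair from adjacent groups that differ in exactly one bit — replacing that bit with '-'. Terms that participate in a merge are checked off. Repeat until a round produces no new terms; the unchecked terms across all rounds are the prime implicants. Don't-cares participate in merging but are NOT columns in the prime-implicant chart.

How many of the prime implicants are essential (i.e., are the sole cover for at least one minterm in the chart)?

Round 0: 0000 0011✓ 0110✓ 0111✓ 1101✓ 1111✓
Round 1: -111 0-11 011- 11-1
PIs = {-111, 0-11, 0000, 011-, 11-1}
Coverage chart:
  m0: 0000 ←essential
  m6: 011- ←essential
  m7: -111,0-11,011-
  m13: 11-1 ←essential
  m15: -111,11-1
Essential: 0000, 011-, 11-1

3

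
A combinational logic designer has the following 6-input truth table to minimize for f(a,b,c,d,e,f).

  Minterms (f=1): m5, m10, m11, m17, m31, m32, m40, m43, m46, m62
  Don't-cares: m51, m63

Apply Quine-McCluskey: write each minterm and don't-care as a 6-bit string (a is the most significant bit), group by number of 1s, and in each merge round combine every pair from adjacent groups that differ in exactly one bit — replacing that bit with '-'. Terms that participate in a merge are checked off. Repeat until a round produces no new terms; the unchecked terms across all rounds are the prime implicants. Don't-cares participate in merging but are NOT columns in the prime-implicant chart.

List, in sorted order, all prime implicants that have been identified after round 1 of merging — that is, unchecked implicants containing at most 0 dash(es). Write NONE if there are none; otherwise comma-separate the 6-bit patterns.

[col 0] 000101, 001010*, 001011*, 010001, 011111*, 100000*, 101000*, 101011*, 101110*, 110011, 111110*, 111111*
[col 1] -01011, -11111, 00101-, 1-1110, 10-000, 11111-
Prime implicants: -01011, -11111, 000101, 00101-, 010001, 1-1110, 10-000, 110011, 11111-

000101, 010001, 110011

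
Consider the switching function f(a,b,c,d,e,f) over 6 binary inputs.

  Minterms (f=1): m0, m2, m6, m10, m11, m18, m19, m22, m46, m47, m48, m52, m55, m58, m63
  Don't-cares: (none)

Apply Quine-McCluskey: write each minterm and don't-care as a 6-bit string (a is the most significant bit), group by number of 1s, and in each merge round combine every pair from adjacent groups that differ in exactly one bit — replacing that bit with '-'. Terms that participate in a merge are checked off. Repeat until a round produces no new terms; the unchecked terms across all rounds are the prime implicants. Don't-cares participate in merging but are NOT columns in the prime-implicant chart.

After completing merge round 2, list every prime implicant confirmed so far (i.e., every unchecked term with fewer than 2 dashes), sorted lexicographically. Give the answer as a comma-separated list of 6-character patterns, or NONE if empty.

Round 0: 000000✓ 000010✓ 000110✓ 001010✓ 001011✓ 010010✓ 010011✓ 010110✓ 101110✓ 101111✓ 110000✓ 110100✓ 110111✓ 111010 111111✓
Round 1: 0-0010✓ 0-0110✓ 00-010 000-10✓ 0000-0 00101- 010-10✓ 01001- 1-1111 10111- 11-111 110-00
Round 2: 0-0-10
PIs = {0-0-10, 00-010, 0000-0, 00101-, 01001-, 1-1111, 10111-, 11-111, 110-00, 111010}

00-010, 0000-0, 00101-, 01001-, 1-1111, 10111-, 11-111, 110-00, 111010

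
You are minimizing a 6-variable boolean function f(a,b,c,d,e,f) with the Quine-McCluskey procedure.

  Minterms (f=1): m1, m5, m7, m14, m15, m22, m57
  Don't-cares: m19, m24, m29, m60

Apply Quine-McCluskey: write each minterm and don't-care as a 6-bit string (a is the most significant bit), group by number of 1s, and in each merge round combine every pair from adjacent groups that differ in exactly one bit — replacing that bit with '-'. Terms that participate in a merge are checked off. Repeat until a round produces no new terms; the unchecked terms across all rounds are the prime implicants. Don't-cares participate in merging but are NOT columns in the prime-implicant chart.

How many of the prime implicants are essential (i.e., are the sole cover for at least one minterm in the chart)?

4

Round 0: 000001✓ 000101✓ 000111✓ 001110✓ 001111✓ 010011 010110 011000 011101 111001 111100
Round 1: 00-111 000-01 0001-1 00111-
PIs = {00-111, 000-01, 0001-1, 00111-, 010011, 010110, 011000, 011101, 111001, 111100}
Coverage chart:
  m1: 000-01 ←essential
  m5: 000-01,0001-1
  m7: 00-111,0001-1
  m14: 00111- ←essential
  m15: 00-111,00111-
  m22: 010110 ←essential
  m57: 111001 ←essential
Essential: 000-01, 00111-, 010110, 111001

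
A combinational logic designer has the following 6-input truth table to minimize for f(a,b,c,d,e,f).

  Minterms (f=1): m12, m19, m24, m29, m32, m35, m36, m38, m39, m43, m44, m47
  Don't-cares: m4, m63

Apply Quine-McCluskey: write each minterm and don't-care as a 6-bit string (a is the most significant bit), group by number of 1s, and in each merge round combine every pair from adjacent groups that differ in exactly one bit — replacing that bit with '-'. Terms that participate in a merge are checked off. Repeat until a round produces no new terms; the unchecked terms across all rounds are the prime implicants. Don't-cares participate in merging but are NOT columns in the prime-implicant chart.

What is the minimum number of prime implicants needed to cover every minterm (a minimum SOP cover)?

7

size-2^0 implicants → 000100(✓)  001100(✓)  010011  011000  011101  100000(✓)  100011(✓)  100100(✓)  100110(✓)  100111(✓)  101011(✓)  101100(✓)  101111(✓)  111111(✓)
size-2^1 implicants → -00100(✓)  -01100(✓)  00-100(✓)  1-1111  10-011(✓)  10-100(✓)  10-111(✓)  100-00  100-11(✓)  1001-0  10011-  101-11(✓)
size-2^2 implicants → -0-100  10--11
Unchecked terms (primes): -0-100, 010011, 011000, 011101, 1-1111, 10--11, 100-00, 1001-0, 10011-
Minterm coverage:
  m12 ⊆ -0-100 [E]
  m19 ⊆ 010011 [E]
  m24 ⊆ 011000 [E]
  m29 ⊆ 011101 [E]
  m32 ⊆ 100-00 [E]
  m35 ⊆ 10--11 [E]
  m36 ⊆ -0-100,100-00,1001-0
  m38 ⊆ 1001-0,10011-
  m39 ⊆ 10--11,10011-
  m43 ⊆ 10--11 [E]
  m44 ⊆ -0-100 [E]
  m47 ⊆ 1-1111,10--11
E = {-0-100, 010011, 011000, 011101, 10--11, 100-00}
Petrick residual → 1001-0
Cover = b'de'f' + a'bc'd'ef + a'bcd'e'f' + a'bcde'f + ab'ef + ab'c'e'f' + ab'c'df'  |cover|=7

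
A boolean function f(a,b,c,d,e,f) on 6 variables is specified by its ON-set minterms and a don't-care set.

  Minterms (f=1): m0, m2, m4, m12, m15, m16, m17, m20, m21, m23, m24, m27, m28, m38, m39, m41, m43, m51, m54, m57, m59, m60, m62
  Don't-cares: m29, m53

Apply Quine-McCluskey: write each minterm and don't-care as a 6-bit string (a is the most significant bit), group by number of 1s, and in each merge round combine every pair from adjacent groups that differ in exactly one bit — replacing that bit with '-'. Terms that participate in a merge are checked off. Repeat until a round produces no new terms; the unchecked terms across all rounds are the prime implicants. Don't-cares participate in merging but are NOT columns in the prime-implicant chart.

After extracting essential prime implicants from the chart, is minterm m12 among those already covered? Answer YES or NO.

YES

Round 0: 000000✓ 000010✓ 000100✓ 001100✓ 001111 010000✓ 010001✓ 010100✓ 010101✓ 010111✓ 011000✓ 011011✓ 011100✓ 011101✓ 100110✓ 100111✓ 101001✓ 101011✓ 110011✓ 110101✓ 110110✓ 111001✓ 111011✓ 111100✓ 111110✓
Round 1: -10101 -11011 -11100 0-0000✓ 0-0100✓ 0-1100✓ 00-100✓ 000-00✓ 0000-0 01-000✓ 01-100✓ 01-101✓ 010-00✓ 010-01✓ 01000-✓ 0101-1 01010-✓ 011-00✓ 01110-✓ 1-0110 1-1001✓ 1-1011✓ 10011- 1010-1✓ 11-011 11-110 1110-1✓ 1111-0
Round 2: 0--100 0-0-00 01--00 01-10- 010-0- 1-10-1
PIs = {-10101, -11011, -11100, 0--100, 0-0-00, 0000-0, 001111, 01--00, 01-10-, 010-0-, 0101-1, 1-0110, 1-10-1, 10011-, 11-011, 11-110, 1111-0}
Coverage chart:
  m0: 0-0-00,0000-0
  m2: 0000-0 ←essential
  m4: 0--100,0-0-00
  m12: 0--100 ←essential
  m15: 001111 ←essential
  m16: 0-0-00,01--00,010-0-
  m17: 010-0- ←essential
  m20: 0--100,0-0-00,01--00,01-10-,010-0-
  m21: -10101,01-10-,010-0-,0101-1
  m23: 0101-1 ←essential
  m24: 01--00 ←essential
  m27: -11011 ←essential
  m28: -11100,0--100,01--00,01-10-
  m38: 1-0110,10011-
  m39: 10011- ←essential
  m41: 1-10-1 ←essential
  m43: 1-10-1 ←essential
  m51: 11-011 ←essential
  m54: 1-0110,11-110
  m57: 1-10-1 ←essential
  m59: -11011,1-10-1,11-011
  m60: -11100,1111-0
  m62: 11-110,1111-0
Essential: -11011, 0--100, 0000-0, 001111, 01--00, 010-0-, 0101-1, 1-10-1, 10011-, 11-011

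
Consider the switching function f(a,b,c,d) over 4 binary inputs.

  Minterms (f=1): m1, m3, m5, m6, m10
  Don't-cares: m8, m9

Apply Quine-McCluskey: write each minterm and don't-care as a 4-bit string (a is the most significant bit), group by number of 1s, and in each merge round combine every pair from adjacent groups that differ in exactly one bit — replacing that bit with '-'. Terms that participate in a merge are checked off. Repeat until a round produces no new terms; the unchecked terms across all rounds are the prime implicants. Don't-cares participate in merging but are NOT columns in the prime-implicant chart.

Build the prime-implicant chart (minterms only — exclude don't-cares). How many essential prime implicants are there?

size-2^0 implicants → 0001(✓)  0011(✓)  0101(✓)  0110  1000(✓)  1001(✓)  1010(✓)
size-2^1 implicants → -001  0-01  00-1  10-0  100-
Unchecked terms (primes): -001, 0-01, 00-1, 0110, 10-0, 100-
Minterm coverage:
  m1 ⊆ -001,0-01,00-1
  m3 ⊆ 00-1 [E]
  m5 ⊆ 0-01 [E]
  m6 ⊆ 0110 [E]
  m10 ⊆ 10-0 [E]
E = {0-01, 00-1, 0110, 10-0}

4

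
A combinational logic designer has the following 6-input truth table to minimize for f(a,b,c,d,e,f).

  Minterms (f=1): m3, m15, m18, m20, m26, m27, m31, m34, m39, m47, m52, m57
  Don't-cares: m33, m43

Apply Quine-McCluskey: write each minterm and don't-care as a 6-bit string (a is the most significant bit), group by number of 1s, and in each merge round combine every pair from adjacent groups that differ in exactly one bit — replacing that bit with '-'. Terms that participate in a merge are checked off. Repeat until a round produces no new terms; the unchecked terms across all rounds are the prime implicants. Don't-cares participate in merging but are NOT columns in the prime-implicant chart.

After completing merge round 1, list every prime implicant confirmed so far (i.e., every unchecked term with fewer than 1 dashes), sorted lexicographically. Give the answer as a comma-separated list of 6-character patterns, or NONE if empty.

[col 0] 000011, 001111*, 010010*, 010100*, 011010*, 011011*, 011111*, 100001, 100010, 100111*, 101011*, 101111*, 110100*, 111001
[col 1] -01111, -10100, 0-1111, 01-010, 011-11, 01101-, 10-111, 101-11
Prime implicants: -01111, -10100, 0-1111, 000011, 01-010, 011-11, 01101-, 10-111, 100001, 100010, 101-11, 111001

000011, 100001, 100010, 111001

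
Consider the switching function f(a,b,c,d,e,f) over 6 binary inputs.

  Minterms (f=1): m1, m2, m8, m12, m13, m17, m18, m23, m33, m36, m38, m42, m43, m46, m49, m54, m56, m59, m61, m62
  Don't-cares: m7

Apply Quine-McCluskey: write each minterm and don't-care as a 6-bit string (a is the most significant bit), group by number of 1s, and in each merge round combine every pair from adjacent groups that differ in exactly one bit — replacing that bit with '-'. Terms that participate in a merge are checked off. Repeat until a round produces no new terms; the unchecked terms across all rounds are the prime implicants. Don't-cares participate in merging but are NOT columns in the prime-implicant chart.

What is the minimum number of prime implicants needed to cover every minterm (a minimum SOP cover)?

11

Round 0: 000001✓ 000010✓ 000111✓ 001000✓ 001100✓ 001101✓ 010001✓ 010010✓ 010111✓ 100001✓ 100100✓ 100110✓ 101010✓ 101011✓ 101110✓ 110001✓ 110110✓ 111000 111011✓ 111101 111110✓
Round 1: -00001✓ -10001✓ 0-0001✓ 0-0010 0-0111 001-00 00110- 1-0001✓ 1-0110✓ 1-1011 1-1110✓ 10-110✓ 1001-0 101-10 10101- 11-110✓
Round 2: --0001 1--110
PIs = {--0001, 0-0010, 0-0111, 001-00, 00110-, 1--110, 1-1011, 1001-0, 101-10, 10101-, 111000, 111101}
Coverage chart:
  m1: --0001 ←essential
  m2: 0-0010 ←essential
  m8: 001-00 ←essential
  m12: 001-00,00110-
  m13: 00110- ←essential
  m17: --0001 ←essential
  m18: 0-0010 ←essential
  m23: 0-0111 ←essential
  m33: --0001 ←essential
  m36: 1001-0 ←essential
  m38: 1--110,1001-0
  m42: 101-10,10101-
  m43: 1-1011,10101-
  m46: 1--110,101-10
  m49: --0001 ←essential
  m54: 1--110 ←essential
  m56: 111000 ←essential
  m59: 1-1011 ←essential
  m61: 111101 ←essential
  m62: 1--110 ←essential
Essential: --0001, 0-0010, 0-0111, 001-00, 00110-, 1--110, 1-1011, 1001-0, 111000, 111101
Petrick residual → 101-10
Min cover (11 terms): c'd'e'f + a'c'd'ef' + a'c'def + a'b'ce'f' + a'b'cde' + adef' + acd'ef + ab'c'df' + ab'cef' + abcd'e'f' + abcde'f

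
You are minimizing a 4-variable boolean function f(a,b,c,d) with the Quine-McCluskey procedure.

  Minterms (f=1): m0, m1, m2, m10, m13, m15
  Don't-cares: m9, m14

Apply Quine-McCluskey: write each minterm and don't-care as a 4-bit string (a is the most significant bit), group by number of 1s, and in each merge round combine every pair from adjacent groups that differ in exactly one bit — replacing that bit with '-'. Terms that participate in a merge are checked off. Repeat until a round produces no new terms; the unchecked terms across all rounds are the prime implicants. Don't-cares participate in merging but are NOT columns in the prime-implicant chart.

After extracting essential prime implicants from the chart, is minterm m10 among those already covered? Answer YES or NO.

Round 0: 0000✓ 0001✓ 0010✓ 1001✓ 1010✓ 1101✓ 1110✓ 1111✓
Round 1: -001 -010 00-0 000- 1-01 1-10 11-1 111-
PIs = {-001, -010, 00-0, 000-, 1-01, 1-10, 11-1, 111-}
Coverage chart:
  m0: 00-0,000-
  m1: -001,000-
  m2: -010,00-0
  m10: -010,1-10
  m13: 1-01,11-1
  m15: 11-1,111-
(no essential prime implicants)

NO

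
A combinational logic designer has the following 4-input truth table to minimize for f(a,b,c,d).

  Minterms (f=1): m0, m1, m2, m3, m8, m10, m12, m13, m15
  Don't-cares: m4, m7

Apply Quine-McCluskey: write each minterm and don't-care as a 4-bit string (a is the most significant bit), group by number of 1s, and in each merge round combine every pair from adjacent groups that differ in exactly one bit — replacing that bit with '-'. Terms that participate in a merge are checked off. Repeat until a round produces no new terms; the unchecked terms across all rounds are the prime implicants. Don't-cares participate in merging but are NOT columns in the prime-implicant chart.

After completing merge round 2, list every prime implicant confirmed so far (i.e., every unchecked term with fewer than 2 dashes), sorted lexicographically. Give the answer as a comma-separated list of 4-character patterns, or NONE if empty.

-111, 0-11, 11-1, 110-

[col 0] 0000*, 0001*, 0010*, 0011*, 0100*, 0111*, 1000*, 1010*, 1100*, 1101*, 1111*
[col 1] -000*, -010*, -100*, -111, 0-00*, 0-11, 00-0*, 00-1*, 000-*, 001-*, 1-00*, 10-0*, 11-1, 110-
[col 2] --00, -0-0, 00--
Prime implicants: --00, -0-0, -111, 0-11, 00--, 11-1, 110-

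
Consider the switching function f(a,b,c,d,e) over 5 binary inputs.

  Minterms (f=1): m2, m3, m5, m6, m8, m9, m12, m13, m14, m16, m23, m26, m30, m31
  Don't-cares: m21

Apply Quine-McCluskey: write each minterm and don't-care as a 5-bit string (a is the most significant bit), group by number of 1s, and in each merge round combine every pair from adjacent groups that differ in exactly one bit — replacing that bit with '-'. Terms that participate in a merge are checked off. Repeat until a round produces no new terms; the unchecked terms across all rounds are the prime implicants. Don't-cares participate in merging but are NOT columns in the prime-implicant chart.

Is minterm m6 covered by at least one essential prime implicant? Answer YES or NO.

Round 0: 00010✓ 00011✓ 00101✓ 00110✓ 01000✓ 01001✓ 01100✓ 01101✓ 01110✓ 10000 10101✓ 10111✓ 11010✓ 11110✓ 11111✓
Round 1: -0101 -1110 0-101 0-110 00-10 0001- 01-00✓ 01-01✓ 0100-✓ 011-0 0110-✓ 1-111 101-1 11-10 1111-
Round 2: 01-0-
PIs = {-0101, -1110, 0-101, 0-110, 00-10, 0001-, 01-0-, 011-0, 1-111, 10000, 101-1, 11-10, 1111-}
Coverage chart:
  m2: 00-10,0001-
  m3: 0001- ←essential
  m5: -0101,0-101
  m6: 0-110,00-10
  m8: 01-0- ←essential
  m9: 01-0- ←essential
  m12: 01-0-,011-0
  m13: 0-101,01-0-
  m14: -1110,0-110,011-0
  m16: 10000 ←essential
  m23: 1-111,101-1
  m26: 11-10 ←essential
  m30: -1110,11-10,1111-
  m31: 1-111,1111-
Essential: 0001-, 01-0-, 10000, 11-10

NO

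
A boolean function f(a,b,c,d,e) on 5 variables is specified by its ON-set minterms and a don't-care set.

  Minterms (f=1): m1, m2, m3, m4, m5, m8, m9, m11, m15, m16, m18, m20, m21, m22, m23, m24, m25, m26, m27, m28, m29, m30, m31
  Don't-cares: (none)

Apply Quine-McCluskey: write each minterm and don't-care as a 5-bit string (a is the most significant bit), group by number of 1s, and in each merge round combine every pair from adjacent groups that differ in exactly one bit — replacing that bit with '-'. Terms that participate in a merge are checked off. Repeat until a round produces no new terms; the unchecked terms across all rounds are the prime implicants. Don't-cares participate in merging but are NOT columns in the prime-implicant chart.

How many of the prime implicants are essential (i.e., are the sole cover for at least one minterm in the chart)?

5

Round 0: 00001✓ 00010✓ 00011✓ 00100✓ 00101✓ 01000✓ 01001✓ 01011✓ 01111✓ 10000✓ 10010✓ 10100✓ 10101✓ 10110✓ 10111✓ 11000✓ 11001✓ 11010✓ 11011✓ 11100✓ 11101✓ 11110✓ 11111✓
Round 1: -0010 -0100✓ -0101✓ -1000✓ -1001✓ -1011✓ -1111✓ 0-001✓ 0-011✓ 00-01 000-1✓ 0001- 0010-✓ 01-11✓ 010-1✓ 0100-✓ 1-000✓ 1-010✓ 1-100✓ 1-101✓ 1-110✓ 1-111✓ 10-00✓ 10-10✓ 100-0✓ 101-0✓ 101-1✓ 1010-✓ 1011-✓ 11-00✓ 11-01✓ 11-10✓ 11-11✓ 110-0✓ 110-1✓ 1100-✓ 1101-✓ 111-0✓ 111-1✓ 1110-✓ 1111-✓
Round 2: -010- -1-11 -10-1 -100- 0-0-1 1--00✓ 1--10✓ 1-0-0✓ 1-1-0✓ 1-1-1✓ 1-10-✓ 1-11-✓ 10--0✓ 101--✓ 11--0✓ 11--1✓ 11-0-✓ 11-1-✓ 110--✓ 111--✓
Round 3: 1---0 1-1-- 11---
PIs = {-0010, -010-, -1-11, -10-1, -100-, 0-0-1, 00-01, 0001-, 1---0, 1-1--, 11---}
Coverage chart:
  m1: 0-0-1,00-01
  m2: -0010,0001-
  m3: 0-0-1,0001-
  m4: -010- ←essential
  m5: -010-,00-01
  m8: -100- ←essential
  m9: -10-1,-100-,0-0-1
  m11: -1-11,-10-1,0-0-1
  m15: -1-11 ←essential
  m16: 1---0 ←essential
  m18: -0010,1---0
  m20: -010-,1---0,1-1--
  m21: -010-,1-1--
  m22: 1---0,1-1--
  m23: 1-1-- ←essential
  m24: -100-,1---0,11---
  m25: -10-1,-100-,11---
  m26: 1---0,11---
  m27: -1-11,-10-1,11---
  m28: 1---0,1-1--,11---
  m29: 1-1--,11---
  m30: 1---0,1-1--,11---
  m31: -1-11,1-1--,11---
Essential: -010-, -1-11, -100-, 1---0, 1-1--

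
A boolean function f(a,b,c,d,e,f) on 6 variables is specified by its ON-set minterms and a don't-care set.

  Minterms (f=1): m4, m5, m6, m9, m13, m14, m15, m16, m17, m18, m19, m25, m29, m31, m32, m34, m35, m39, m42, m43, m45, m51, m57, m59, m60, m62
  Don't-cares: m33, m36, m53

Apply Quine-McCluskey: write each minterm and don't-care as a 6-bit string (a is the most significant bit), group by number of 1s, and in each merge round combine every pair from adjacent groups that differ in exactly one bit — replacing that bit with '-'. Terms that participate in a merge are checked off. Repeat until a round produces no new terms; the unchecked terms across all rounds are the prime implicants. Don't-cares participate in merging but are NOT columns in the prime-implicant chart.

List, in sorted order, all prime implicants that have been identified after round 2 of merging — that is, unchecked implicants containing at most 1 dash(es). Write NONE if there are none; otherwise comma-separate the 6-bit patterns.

-00100, -01101, -10011, -11001, 00-101, 00-110, 0001-0, 00010-, 00111-, 01-001, 100-00, 100-11, 110101, 1110-1, 1111-0

Round 0: 000100✓ 000101✓ 000110✓ 001001✓ 001101✓ 001110✓ 001111✓ 010000✓ 010001✓ 010010✓ 010011✓ 011001✓ 011101✓ 011111✓ 100000✓ 100001✓ 100010✓ 100011✓ 100100✓ 100111✓ 101010✓ 101011✓ 101101✓ 110011✓ 110101 111001✓ 111011✓ 111100✓ 111110✓
Round 1: -00100 -01101 -10011 -11001 0-1001✓ 0-1101✓ 0-1111✓ 00-101 00-110 0001-0 00010- 001-01✓ 0011-1✓ 00111- 01-001 0100-0✓ 0100-1✓ 01000-✓ 01001-✓ 011-01✓ 0111-1✓ 1-0011✓ 1-1011✓ 10-010✓ 10-011✓ 100-00 100-11 1000-0✓ 1000-1✓ 10000-✓ 10001-✓ 10101-✓ 11-011✓ 1110-1 1111-0
Round 2: 0-1-01 0-11-1 0100-- 1--011 10-01- 1000--
PIs = {-00100, -01101, -10011, -11001, 0-1-01, 0-11-1, 00-101, 00-110, 0001-0, 00010-, 00111-, 01-001, 0100--, 1--011, 10-01-, 100-00, 100-11, 1000--, 110101, 1110-1, 1111-0}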